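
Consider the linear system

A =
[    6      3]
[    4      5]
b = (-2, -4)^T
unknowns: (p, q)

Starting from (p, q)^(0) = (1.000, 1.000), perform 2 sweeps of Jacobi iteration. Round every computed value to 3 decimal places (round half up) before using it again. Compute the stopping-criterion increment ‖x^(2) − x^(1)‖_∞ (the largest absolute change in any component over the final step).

Iteration 1:
  p = (-2 - (3)·1.000) / (6) = -0.833
  q = (-4 - (4)·1.000) / (5) = -1.600
Iteration 2:
  p = (-2 - (3)·-1.600) / (6) = 0.467
  q = (-4 - (4)·-0.833) / (5) = -0.134
Change: (1.300, 1.466) → max |·| = 1.466

1.466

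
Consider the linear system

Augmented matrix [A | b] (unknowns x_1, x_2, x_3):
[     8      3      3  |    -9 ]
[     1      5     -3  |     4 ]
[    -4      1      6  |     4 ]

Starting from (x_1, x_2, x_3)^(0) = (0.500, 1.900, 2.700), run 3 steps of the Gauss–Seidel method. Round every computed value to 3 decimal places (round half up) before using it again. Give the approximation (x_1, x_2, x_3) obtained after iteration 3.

Iteration 1:
  x_1 = (-9 - (3)·1.900 - (3)·2.700) / (8) = -2.850
  x_2 = (4 - (1)·-2.850 - (-3)·2.700) / (5) = 2.990
  x_3 = (4 - (-4)·-2.850 - (1)·2.990) / (6) = -1.732
Iteration 2:
  x_1 = (-9 - (3)·2.990 - (3)·-1.732) / (8) = -1.597
  x_2 = (4 - (1)·-1.597 - (-3)·-1.732) / (5) = 0.080
  x_3 = (4 - (-4)·-1.597 - (1)·0.080) / (6) = -0.411
Iteration 3:
  x_1 = (-9 - (3)·0.080 - (3)·-0.411) / (8) = -1.001
  x_2 = (4 - (1)·-1.001 - (-3)·-0.411) / (5) = 0.754
  x_3 = (4 - (-4)·-1.001 - (1)·0.754) / (6) = -0.126

(-1.001, 0.754, -0.126)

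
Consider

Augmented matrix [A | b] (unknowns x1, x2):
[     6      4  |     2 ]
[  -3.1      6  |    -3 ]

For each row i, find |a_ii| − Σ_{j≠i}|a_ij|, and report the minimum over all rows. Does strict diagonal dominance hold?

2

row 1: |6| − (4) = 2
row 2: |6| − (3.1) = 2.9
minimum over rows = 2 → strictly diagonally dominant (convergence guaranteed)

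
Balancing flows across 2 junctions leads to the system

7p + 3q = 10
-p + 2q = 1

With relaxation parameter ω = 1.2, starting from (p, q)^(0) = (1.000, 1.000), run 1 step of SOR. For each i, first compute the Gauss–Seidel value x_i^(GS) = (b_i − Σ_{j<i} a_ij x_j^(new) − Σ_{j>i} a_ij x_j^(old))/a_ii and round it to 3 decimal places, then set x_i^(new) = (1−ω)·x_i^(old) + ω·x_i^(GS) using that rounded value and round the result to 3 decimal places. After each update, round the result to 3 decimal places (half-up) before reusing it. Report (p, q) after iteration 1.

(1.000, 1.000)

Iteration 1:
  p: GS value = (10 - (3)·1.000) / (7) = 1.000;  p ← (1−ω)·1.000 + ω·1.000 = 1.000
  q: GS value = (1 - (-1)·1.000) / (2) = 1.000;  q ← (1−ω)·1.000 + ω·1.000 = 1.000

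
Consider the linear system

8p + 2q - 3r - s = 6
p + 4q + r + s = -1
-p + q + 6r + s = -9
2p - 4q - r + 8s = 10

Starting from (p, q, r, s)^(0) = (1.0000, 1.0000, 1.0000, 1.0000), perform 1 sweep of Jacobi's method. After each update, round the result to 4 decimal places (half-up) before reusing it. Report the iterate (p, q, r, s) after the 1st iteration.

(1.0000, -1.0000, -1.6667, 1.6250)

Iteration 1:
  p = (6 - (2)·1.0000 - (-3)·1.0000 - (-1)·1.0000) / (8) = 1.0000
  q = (-1 - (1)·1.0000 - (1)·1.0000 - (1)·1.0000) / (4) = -1.0000
  r = (-9 - (-1)·1.0000 - (1)·1.0000 - (1)·1.0000) / (6) = -1.6667
  s = (10 - (2)·1.0000 - (-4)·1.0000 - (-1)·1.0000) / (8) = 1.6250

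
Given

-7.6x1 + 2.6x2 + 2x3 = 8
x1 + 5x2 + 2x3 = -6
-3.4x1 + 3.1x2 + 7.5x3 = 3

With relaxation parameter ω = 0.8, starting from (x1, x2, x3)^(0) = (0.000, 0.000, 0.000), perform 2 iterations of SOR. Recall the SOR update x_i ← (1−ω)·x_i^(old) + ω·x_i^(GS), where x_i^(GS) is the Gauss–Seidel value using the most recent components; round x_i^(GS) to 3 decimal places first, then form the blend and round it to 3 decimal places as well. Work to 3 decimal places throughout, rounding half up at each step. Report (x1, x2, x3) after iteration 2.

(-1.176, -1.029, 0.291)

Iteration 1:
  x1: GS value = (8 - (2.6)·0.000 - (2)·0.000) / (-7.6) = -1.053;  x1 ← (1−ω)·0.000 + ω·-1.053 = -0.842
  x2: GS value = (-6 - (1)·-0.842 - (2)·0.000) / (5) = -1.032;  x2 ← (1−ω)·0.000 + ω·-1.032 = -0.826
  x3: GS value = (3 - (-3.4)·-0.842 - (3.1)·-0.826) / (7.5) = 0.360;  x3 ← (1−ω)·0.000 + ω·0.360 = 0.288
Iteration 2:
  x1: GS value = (8 - (2.6)·-0.826 - (2)·0.288) / (-7.6) = -1.259;  x1 ← (1−ω)·-0.842 + ω·-1.259 = -1.176
  x2: GS value = (-6 - (1)·-1.176 - (2)·0.288) / (5) = -1.080;  x2 ← (1−ω)·-0.826 + ω·-1.080 = -1.029
  x3: GS value = (3 - (-3.4)·-1.176 - (3.1)·-1.029) / (7.5) = 0.292;  x3 ← (1−ω)·0.288 + ω·0.292 = 0.291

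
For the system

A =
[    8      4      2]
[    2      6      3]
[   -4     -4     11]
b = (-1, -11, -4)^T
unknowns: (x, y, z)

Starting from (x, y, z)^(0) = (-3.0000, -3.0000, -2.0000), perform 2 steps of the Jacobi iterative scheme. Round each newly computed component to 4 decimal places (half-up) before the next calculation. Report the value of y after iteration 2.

Iteration 1:
  x = (-1 - (4)·-3.0000 - (2)·-2.0000) / (8) = 1.8750
  y = (-11 - (2)·-3.0000 - (3)·-2.0000) / (6) = 0.1667
  z = (-4 - (-4)·-3.0000 - (-4)·-3.0000) / (11) = -2.5455
Iteration 2:
  x = (-1 - (4)·0.1667 - (2)·-2.5455) / (8) = 0.4280
  y = (-11 - (2)·1.8750 - (3)·-2.5455) / (6) = -1.1856
  z = (-4 - (-4)·1.8750 - (-4)·0.1667) / (11) = 0.3788

-1.1856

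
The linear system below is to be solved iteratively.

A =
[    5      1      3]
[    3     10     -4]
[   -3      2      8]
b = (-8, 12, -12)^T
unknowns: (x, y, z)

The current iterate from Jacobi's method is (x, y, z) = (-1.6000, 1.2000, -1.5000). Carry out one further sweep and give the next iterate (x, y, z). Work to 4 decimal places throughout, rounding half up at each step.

One sweep:
  x = (-8 - (1)·1.2000 - (3)·-1.5000) / (5) = -0.9400
  y = (12 - (3)·-1.6000 - (-4)·-1.5000) / (10) = 1.0800
  z = (-12 - (-3)·-1.6000 - (2)·1.2000) / (8) = -2.4000

(-0.9400, 1.0800, -2.4000)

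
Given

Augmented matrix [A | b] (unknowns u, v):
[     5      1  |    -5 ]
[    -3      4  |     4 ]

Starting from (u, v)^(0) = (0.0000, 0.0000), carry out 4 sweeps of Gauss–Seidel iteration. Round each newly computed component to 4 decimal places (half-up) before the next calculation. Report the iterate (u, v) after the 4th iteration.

(-1.0436, 0.2173)

Iteration 1:
  u = (-5 - (1)·0.0000) / (5) = -1.0000
  v = (4 - (-3)·-1.0000) / (4) = 0.2500
Iteration 2:
  u = (-5 - (1)·0.2500) / (5) = -1.0500
  v = (4 - (-3)·-1.0500) / (4) = 0.2125
Iteration 3:
  u = (-5 - (1)·0.2125) / (5) = -1.0425
  v = (4 - (-3)·-1.0425) / (4) = 0.2181
Iteration 4:
  u = (-5 - (1)·0.2181) / (5) = -1.0436
  v = (4 - (-3)·-1.0436) / (4) = 0.2173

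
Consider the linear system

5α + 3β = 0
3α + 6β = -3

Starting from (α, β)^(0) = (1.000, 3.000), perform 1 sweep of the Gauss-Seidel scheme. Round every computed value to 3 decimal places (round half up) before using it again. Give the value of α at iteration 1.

-1.800

Iteration 1:
  α = (0 - (3)·3.000) / (5) = -1.800
  β = (-3 - (3)·-1.800) / (6) = 0.400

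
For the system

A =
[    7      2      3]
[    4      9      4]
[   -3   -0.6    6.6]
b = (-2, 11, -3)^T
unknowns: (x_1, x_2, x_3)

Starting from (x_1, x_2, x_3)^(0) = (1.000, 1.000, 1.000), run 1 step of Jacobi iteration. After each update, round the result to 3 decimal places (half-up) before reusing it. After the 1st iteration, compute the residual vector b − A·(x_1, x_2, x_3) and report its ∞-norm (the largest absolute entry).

Iteration 1:
  x_1 = (-2 - (2)·1.000 - (3)·1.000) / (7) = -1.000
  x_2 = (11 - (4)·1.000 - (4)·1.000) / (9) = 0.333
  x_3 = (-3 - (-3)·1.000 - (-0.6)·1.000) / (6.6) = 0.091
Residual b − A·x = (4.061, 11.639, -6.401); ∞-norm = 11.639

11.639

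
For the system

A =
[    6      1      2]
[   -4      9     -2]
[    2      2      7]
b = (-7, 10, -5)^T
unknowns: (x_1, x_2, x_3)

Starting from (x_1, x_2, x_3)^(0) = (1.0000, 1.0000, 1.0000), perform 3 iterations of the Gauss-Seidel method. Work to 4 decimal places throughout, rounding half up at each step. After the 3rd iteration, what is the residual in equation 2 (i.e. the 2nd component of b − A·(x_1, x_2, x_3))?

-0.0298

Iteration 1:
  x_1 = (-7 - (1)·1.0000 - (2)·1.0000) / (6) = -1.6667
  x_2 = (10 - (-4)·-1.6667 - (-2)·1.0000) / (9) = 0.5926
  x_3 = (-5 - (2)·-1.6667 - (2)·0.5926) / (7) = -0.4074
Iteration 2:
  x_1 = (-7 - (1)·0.5926 - (2)·-0.4074) / (6) = -1.1296
  x_2 = (10 - (-4)·-1.1296 - (-2)·-0.4074) / (9) = 0.5185
  x_3 = (-5 - (2)·-1.1296 - (2)·0.5185) / (7) = -0.5397
Iteration 3:
  x_1 = (-7 - (1)·0.5185 - (2)·-0.5397) / (6) = -1.0732
  x_2 = (10 - (-4)·-1.0732 - (-2)·-0.5397) / (9) = 0.5142
  x_3 = (-5 - (2)·-1.0732 - (2)·0.5142) / (7) = -0.5546
Residual b − A·x = (0.0342, -0.0298, 0.0002)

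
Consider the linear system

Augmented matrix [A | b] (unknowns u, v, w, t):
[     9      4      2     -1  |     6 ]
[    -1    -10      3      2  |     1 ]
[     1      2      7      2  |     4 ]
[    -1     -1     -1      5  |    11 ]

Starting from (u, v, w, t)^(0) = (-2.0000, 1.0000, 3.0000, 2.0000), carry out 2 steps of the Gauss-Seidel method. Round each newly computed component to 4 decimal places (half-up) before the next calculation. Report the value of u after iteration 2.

0.4536

Iteration 1:
  u = (6 - (4)·1.0000 - (2)·3.0000 - (-1)·2.0000) / (9) = -0.2222
  v = (1 - (-1)·-0.2222 - (3)·3.0000 - (2)·2.0000) / (-10) = 1.2222
  w = (4 - (1)·-0.2222 - (2)·1.2222 - (2)·2.0000) / (7) = -0.3175
  t = (11 - (-1)·-0.2222 - (-1)·1.2222 - (-1)·-0.3175) / (5) = 2.3365
Iteration 2:
  u = (6 - (4)·1.2222 - (2)·-0.3175 - (-1)·2.3365) / (9) = 0.4536
  v = (1 - (-1)·0.4536 - (3)·-0.3175 - (2)·2.3365) / (-10) = 0.2267
  w = (4 - (1)·0.4536 - (2)·0.2267 - (2)·2.3365) / (7) = -0.2257
  t = (11 - (-1)·0.4536 - (-1)·0.2267 - (-1)·-0.2257) / (5) = 2.2909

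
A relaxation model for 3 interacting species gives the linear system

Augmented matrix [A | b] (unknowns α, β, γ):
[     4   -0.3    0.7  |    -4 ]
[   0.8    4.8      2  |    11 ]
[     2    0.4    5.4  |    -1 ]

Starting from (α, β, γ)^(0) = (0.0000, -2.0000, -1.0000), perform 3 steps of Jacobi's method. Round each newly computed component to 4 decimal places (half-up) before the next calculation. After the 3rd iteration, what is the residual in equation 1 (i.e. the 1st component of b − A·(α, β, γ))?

0.0249

Iteration 1:
  α = (-4 - (-0.3)·-2.0000 - (0.7)·-1.0000) / (4) = -0.9750
  β = (11 - (0.8)·0.0000 - (2)·-1.0000) / (4.8) = 2.7083
  γ = (-1 - (2)·0.0000 - (0.4)·-2.0000) / (5.4) = -0.0370
Iteration 2:
  α = (-4 - (-0.3)·2.7083 - (0.7)·-0.0370) / (4) = -0.7904
  β = (11 - (0.8)·-0.9750 - (2)·-0.0370) / (4.8) = 2.4696
  γ = (-1 - (2)·-0.9750 - (0.4)·2.7083) / (5.4) = -0.0247
Iteration 3:
  α = (-4 - (-0.3)·2.4696 - (0.7)·-0.0247) / (4) = -0.8105
  β = (11 - (0.8)·-0.7904 - (2)·-0.0247) / (4.8) = 2.4337
  γ = (-1 - (2)·-0.7904 - (0.4)·2.4696) / (5.4) = -0.0754
Residual b − A·x = (0.0249, 0.1174, 0.0547)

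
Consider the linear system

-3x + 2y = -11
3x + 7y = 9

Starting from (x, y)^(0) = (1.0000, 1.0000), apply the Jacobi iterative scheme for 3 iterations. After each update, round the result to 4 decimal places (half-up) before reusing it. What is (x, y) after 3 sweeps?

Iteration 1:
  x = (-11 - (2)·1.0000) / (-3) = 4.3333
  y = (9 - (3)·1.0000) / (7) = 0.8571
Iteration 2:
  x = (-11 - (2)·0.8571) / (-3) = 4.2381
  y = (9 - (3)·4.3333) / (7) = -0.5714
Iteration 3:
  x = (-11 - (2)·-0.5714) / (-3) = 3.2857
  y = (9 - (3)·4.2381) / (7) = -0.5306

(3.2857, -0.5306)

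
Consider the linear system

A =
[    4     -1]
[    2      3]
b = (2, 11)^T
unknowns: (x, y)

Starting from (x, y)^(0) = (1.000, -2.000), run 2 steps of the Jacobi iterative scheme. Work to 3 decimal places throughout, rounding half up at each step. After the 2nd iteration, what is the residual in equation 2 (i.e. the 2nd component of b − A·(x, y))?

Iteration 1:
  x = (2 - (-1)·-2.000) / (4) = 0.000
  y = (11 - (2)·1.000) / (3) = 3.000
Iteration 2:
  x = (2 - (-1)·3.000) / (4) = 1.250
  y = (11 - (2)·0.000) / (3) = 3.667
Residual b − A·x = (0.667, -2.501)

-2.501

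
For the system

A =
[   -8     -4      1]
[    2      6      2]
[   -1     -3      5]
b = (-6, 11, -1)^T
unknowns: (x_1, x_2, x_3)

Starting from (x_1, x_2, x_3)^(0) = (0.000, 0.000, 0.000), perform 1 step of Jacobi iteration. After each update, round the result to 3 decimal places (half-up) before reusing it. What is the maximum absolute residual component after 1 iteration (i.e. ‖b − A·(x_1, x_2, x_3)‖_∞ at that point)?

7.532

Iteration 1:
  x_1 = (-6 - (-4)·0.000 - (1)·0.000) / (-8) = 0.750
  x_2 = (11 - (2)·0.000 - (2)·0.000) / (6) = 1.833
  x_3 = (-1 - (-1)·0.000 - (-3)·0.000) / (5) = -0.200
Residual b − A·x = (7.532, -1.098, 6.249); ∞-norm = 7.532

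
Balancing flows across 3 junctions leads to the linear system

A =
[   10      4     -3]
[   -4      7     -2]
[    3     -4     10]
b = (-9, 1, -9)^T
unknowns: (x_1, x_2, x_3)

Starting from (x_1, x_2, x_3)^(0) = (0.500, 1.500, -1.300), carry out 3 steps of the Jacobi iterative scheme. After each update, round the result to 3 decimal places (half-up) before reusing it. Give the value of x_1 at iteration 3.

-0.567

Iteration 1:
  x_1 = (-9 - (4)·1.500 - (-3)·-1.300) / (10) = -1.890
  x_2 = (1 - (-4)·0.500 - (-2)·-1.300) / (7) = 0.057
  x_3 = (-9 - (3)·0.500 - (-4)·1.500) / (10) = -0.450
Iteration 2:
  x_1 = (-9 - (4)·0.057 - (-3)·-0.450) / (10) = -1.058
  x_2 = (1 - (-4)·-1.890 - (-2)·-0.450) / (7) = -1.066
  x_3 = (-9 - (3)·-1.890 - (-4)·0.057) / (10) = -0.310
Iteration 3:
  x_1 = (-9 - (4)·-1.066 - (-3)·-0.310) / (10) = -0.567
  x_2 = (1 - (-4)·-1.058 - (-2)·-0.310) / (7) = -0.550
  x_3 = (-9 - (3)·-1.058 - (-4)·-1.066) / (10) = -1.009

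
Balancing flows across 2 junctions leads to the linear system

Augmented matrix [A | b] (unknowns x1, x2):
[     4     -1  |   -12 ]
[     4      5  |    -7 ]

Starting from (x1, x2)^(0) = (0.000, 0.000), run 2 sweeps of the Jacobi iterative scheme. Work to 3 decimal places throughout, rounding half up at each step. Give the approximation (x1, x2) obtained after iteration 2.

Iteration 1:
  x1 = (-12 - (-1)·0.000) / (4) = -3.000
  x2 = (-7 - (4)·0.000) / (5) = -1.400
Iteration 2:
  x1 = (-12 - (-1)·-1.400) / (4) = -3.350
  x2 = (-7 - (4)·-3.000) / (5) = 1.000

(-3.350, 1.000)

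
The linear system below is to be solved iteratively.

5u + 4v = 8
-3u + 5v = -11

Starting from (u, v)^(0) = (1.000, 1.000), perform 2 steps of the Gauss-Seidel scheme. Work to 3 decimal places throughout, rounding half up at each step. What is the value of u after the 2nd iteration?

Iteration 1:
  u = (8 - (4)·1.000) / (5) = 0.800
  v = (-11 - (-3)·0.800) / (5) = -1.720
Iteration 2:
  u = (8 - (4)·-1.720) / (5) = 2.976
  v = (-11 - (-3)·2.976) / (5) = -0.414

2.976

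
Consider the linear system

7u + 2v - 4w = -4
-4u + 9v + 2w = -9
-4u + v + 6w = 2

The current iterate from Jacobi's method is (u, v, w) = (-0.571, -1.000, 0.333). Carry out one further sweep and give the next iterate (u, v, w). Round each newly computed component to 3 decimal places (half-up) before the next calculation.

One sweep:
  u = (-4 - (2)·-1.000 - (-4)·0.333) / (7) = -0.095
  v = (-9 - (-4)·-0.571 - (2)·0.333) / (9) = -1.328
  w = (2 - (-4)·-0.571 - (1)·-1.000) / (6) = 0.119

(-0.095, -1.328, 0.119)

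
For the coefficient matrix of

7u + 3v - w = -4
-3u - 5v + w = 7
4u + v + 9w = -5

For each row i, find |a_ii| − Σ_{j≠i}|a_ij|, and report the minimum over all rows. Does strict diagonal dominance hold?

1

row 1: |7| − (3+1) = 3
row 2: |-5| − (3+1) = 1
row 3: |9| − (4+1) = 4
minimum over rows = 1 → strictly diagonally dominant (convergence guaranteed)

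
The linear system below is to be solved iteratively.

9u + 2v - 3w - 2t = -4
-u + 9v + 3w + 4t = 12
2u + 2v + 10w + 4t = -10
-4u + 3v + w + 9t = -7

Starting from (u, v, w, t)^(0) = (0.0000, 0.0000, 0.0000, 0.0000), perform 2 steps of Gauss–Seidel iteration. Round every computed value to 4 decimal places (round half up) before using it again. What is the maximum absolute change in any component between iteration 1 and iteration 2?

Iteration 1:
  u = (-4 - (2)·0.0000 - (-3)·0.0000 - (-2)·0.0000) / (9) = -0.4444
  v = (12 - (-1)·-0.4444 - (3)·0.0000 - (4)·0.0000) / (9) = 1.2840
  w = (-10 - (2)·-0.4444 - (2)·1.2840 - (4)·0.0000) / (10) = -1.1679
  t = (-7 - (-4)·-0.4444 - (3)·1.2840 - (1)·-1.1679) / (9) = -1.2735
Iteration 2:
  u = (-4 - (2)·1.2840 - (-3)·-1.1679 - (-2)·-1.2735) / (9) = -1.4021
  v = (12 - (-1)·-1.4021 - (3)·-1.1679 - (4)·-1.2735) / (9) = 2.1328
  w = (-10 - (2)·-1.4021 - (2)·2.1328 - (4)·-1.2735) / (10) = -0.6367
  t = (-7 - (-4)·-1.4021 - (3)·2.1328 - (1)·-0.6367) / (9) = -2.0411
Change: (-0.9577, 0.8488, 0.5312, -0.7676) → max |·| = 0.9577

0.9577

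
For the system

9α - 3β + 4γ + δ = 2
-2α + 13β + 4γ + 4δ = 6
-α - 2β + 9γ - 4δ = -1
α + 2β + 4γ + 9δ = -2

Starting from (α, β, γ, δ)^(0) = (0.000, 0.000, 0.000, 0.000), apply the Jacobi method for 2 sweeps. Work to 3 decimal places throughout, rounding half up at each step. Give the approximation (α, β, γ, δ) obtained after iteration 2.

Iteration 1:
  α = (2 - (-3)·0.000 - (4)·0.000 - (1)·0.000) / (9) = 0.222
  β = (6 - (-2)·0.000 - (4)·0.000 - (4)·0.000) / (13) = 0.462
  γ = (-1 - (-1)·0.000 - (-2)·0.000 - (-4)·0.000) / (9) = -0.111
  δ = (-2 - (1)·0.000 - (2)·0.000 - (4)·0.000) / (9) = -0.222
Iteration 2:
  α = (2 - (-3)·0.462 - (4)·-0.111 - (1)·-0.222) / (9) = 0.450
  β = (6 - (-2)·0.222 - (4)·-0.111 - (4)·-0.222) / (13) = 0.598
  γ = (-1 - (-1)·0.222 - (-2)·0.462 - (-4)·-0.222) / (9) = -0.082
  δ = (-2 - (1)·0.222 - (2)·0.462 - (4)·-0.111) / (9) = -0.300

(0.450, 0.598, -0.082, -0.300)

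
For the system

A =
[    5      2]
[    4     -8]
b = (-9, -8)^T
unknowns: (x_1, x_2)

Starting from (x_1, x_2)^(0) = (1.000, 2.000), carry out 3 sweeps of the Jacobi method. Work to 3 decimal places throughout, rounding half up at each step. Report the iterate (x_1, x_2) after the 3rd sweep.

(-1.680, -0.200)

Iteration 1:
  x_1 = (-9 - (2)·2.000) / (5) = -2.600
  x_2 = (-8 - (4)·1.000) / (-8) = 1.500
Iteration 2:
  x_1 = (-9 - (2)·1.500) / (5) = -2.400
  x_2 = (-8 - (4)·-2.600) / (-8) = -0.300
Iteration 3:
  x_1 = (-9 - (2)·-0.300) / (5) = -1.680
  x_2 = (-8 - (4)·-2.400) / (-8) = -0.200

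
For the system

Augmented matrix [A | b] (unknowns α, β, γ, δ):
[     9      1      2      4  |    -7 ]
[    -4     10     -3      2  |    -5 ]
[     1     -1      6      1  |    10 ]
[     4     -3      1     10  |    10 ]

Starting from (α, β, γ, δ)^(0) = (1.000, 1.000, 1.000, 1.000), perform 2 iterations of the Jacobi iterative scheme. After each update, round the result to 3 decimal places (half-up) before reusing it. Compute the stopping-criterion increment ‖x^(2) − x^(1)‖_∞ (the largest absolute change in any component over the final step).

Iteration 1:
  α = (-7 - (1)·1.000 - (2)·1.000 - (4)·1.000) / (9) = -1.556
  β = (-5 - (-4)·1.000 - (-3)·1.000 - (2)·1.000) / (10) = 0.000
  γ = (10 - (1)·1.000 - (-1)·1.000 - (1)·1.000) / (6) = 1.500
  δ = (10 - (4)·1.000 - (-3)·1.000 - (1)·1.000) / (10) = 0.800
Iteration 2:
  α = (-7 - (1)·0.000 - (2)·1.500 - (4)·0.800) / (9) = -1.467
  β = (-5 - (-4)·-1.556 - (-3)·1.500 - (2)·0.800) / (10) = -0.832
  γ = (10 - (1)·-1.556 - (-1)·0.000 - (1)·0.800) / (6) = 1.793
  δ = (10 - (4)·-1.556 - (-3)·0.000 - (1)·1.500) / (10) = 1.472
Change: (0.089, -0.832, 0.293, 0.672) → max |·| = 0.832

0.832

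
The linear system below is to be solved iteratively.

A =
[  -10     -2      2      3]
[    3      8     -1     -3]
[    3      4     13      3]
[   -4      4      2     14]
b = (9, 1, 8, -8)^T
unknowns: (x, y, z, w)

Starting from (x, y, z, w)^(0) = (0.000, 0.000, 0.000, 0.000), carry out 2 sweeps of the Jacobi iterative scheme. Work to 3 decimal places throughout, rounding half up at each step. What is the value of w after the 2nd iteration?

Iteration 1:
  x = (9 - (-2)·0.000 - (2)·0.000 - (3)·0.000) / (-10) = -0.900
  y = (1 - (3)·0.000 - (-1)·0.000 - (-3)·0.000) / (8) = 0.125
  z = (8 - (3)·0.000 - (4)·0.000 - (3)·0.000) / (13) = 0.615
  w = (-8 - (-4)·0.000 - (4)·0.000 - (2)·0.000) / (14) = -0.571
Iteration 2:
  x = (9 - (-2)·0.125 - (2)·0.615 - (3)·-0.571) / (-10) = -0.973
  y = (1 - (3)·-0.900 - (-1)·0.615 - (-3)·-0.571) / (8) = 0.325
  z = (8 - (3)·-0.900 - (4)·0.125 - (3)·-0.571) / (13) = 0.916
  w = (-8 - (-4)·-0.900 - (4)·0.125 - (2)·0.615) / (14) = -0.952

-0.952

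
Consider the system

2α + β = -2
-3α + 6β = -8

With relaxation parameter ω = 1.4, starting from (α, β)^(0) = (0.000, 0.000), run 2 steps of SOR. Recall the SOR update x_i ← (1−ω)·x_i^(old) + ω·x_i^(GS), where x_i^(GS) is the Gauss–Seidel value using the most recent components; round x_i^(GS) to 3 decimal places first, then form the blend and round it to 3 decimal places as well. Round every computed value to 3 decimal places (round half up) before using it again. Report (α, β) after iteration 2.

(1.152, 0.079)

Iteration 1:
  α: GS value = (-2 - (1)·0.000) / (2) = -1.000;  α ← (1−ω)·0.000 + ω·-1.000 = -1.400
  β: GS value = (-8 - (-3)·-1.400) / (6) = -2.033;  β ← (1−ω)·0.000 + ω·-2.033 = -2.846
Iteration 2:
  α: GS value = (-2 - (1)·-2.846) / (2) = 0.423;  α ← (1−ω)·-1.400 + ω·0.423 = 1.152
  β: GS value = (-8 - (-3)·1.152) / (6) = -0.757;  β ← (1−ω)·-2.846 + ω·-0.757 = 0.079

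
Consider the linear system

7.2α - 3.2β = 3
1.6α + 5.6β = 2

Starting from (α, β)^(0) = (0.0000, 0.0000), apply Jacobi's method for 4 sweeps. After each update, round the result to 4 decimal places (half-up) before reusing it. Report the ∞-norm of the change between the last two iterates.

Iteration 1:
  α = (3 - (-3.2)·0.0000) / (7.2) = 0.4167
  β = (2 - (1.6)·0.0000) / (5.6) = 0.3571
Iteration 2:
  α = (3 - (-3.2)·0.3571) / (7.2) = 0.5754
  β = (2 - (1.6)·0.4167) / (5.6) = 0.2381
Iteration 3:
  α = (3 - (-3.2)·0.2381) / (7.2) = 0.5225
  β = (2 - (1.6)·0.5754) / (5.6) = 0.1927
Iteration 4:
  α = (3 - (-3.2)·0.1927) / (7.2) = 0.5023
  β = (2 - (1.6)·0.5225) / (5.6) = 0.2079
Change: (-0.0202, 0.0152) → max |·| = 0.0202

0.0202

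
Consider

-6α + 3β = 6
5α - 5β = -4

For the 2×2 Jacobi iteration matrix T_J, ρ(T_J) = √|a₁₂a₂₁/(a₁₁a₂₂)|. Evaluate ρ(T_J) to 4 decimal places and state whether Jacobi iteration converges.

0.7071

a₁₂a₂₁/(a₁₁a₂₂) = (3)·(5) / ((-6)·(-5)) = 0.500000
ρ = √|0.500000| = √0.500000 = 0.7071
ρ < 1, so Jacobi converges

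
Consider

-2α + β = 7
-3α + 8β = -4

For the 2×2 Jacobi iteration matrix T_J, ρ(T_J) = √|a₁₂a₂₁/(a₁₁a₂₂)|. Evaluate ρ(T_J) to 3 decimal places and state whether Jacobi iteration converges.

a₁₂a₂₁/(a₁₁a₂₂) = (1)·(-3) / ((-2)·(8)) = 0.187500
ρ = √|0.187500| = √0.187500 = 0.433
ρ < 1, so Jacobi converges

0.433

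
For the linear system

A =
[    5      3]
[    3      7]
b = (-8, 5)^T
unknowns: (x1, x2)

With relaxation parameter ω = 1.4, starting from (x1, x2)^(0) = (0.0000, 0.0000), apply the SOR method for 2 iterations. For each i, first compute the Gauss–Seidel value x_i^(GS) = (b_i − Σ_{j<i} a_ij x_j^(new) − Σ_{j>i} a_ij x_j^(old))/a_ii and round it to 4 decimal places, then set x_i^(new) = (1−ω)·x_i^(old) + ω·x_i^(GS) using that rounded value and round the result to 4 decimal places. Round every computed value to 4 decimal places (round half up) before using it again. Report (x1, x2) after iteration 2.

(-3.3130, 2.0501)

Iteration 1:
  x1: GS value = (-8 - (3)·0.0000) / (5) = -1.6000;  x1 ← (1−ω)·0.0000 + ω·-1.6000 = -2.2400
  x2: GS value = (5 - (3)·-2.2400) / (7) = 1.6743;  x2 ← (1−ω)·0.0000 + ω·1.6743 = 2.3440
Iteration 2:
  x1: GS value = (-8 - (3)·2.3440) / (5) = -3.0064;  x1 ← (1−ω)·-2.2400 + ω·-3.0064 = -3.3130
  x2: GS value = (5 - (3)·-3.3130) / (7) = 2.1341;  x2 ← (1−ω)·2.3440 + ω·2.1341 = 2.0501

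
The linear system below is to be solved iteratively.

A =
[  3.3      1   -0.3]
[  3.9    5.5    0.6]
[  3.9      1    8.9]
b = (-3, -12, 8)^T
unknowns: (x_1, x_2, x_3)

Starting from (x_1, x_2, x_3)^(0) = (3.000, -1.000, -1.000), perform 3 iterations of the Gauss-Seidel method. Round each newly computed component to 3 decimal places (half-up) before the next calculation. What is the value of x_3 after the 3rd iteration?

1.214

Iteration 1:
  x_1 = (-3 - (1)·-1.000 - (-0.3)·-1.000) / (3.3) = -0.697
  x_2 = (-12 - (3.9)·-0.697 - (0.6)·-1.000) / (5.5) = -1.578
  x_3 = (8 - (3.9)·-0.697 - (1)·-1.578) / (8.9) = 1.382
Iteration 2:
  x_1 = (-3 - (1)·-1.578 - (-0.3)·1.382) / (3.3) = -0.305
  x_2 = (-12 - (3.9)·-0.305 - (0.6)·1.382) / (5.5) = -2.116
  x_3 = (8 - (3.9)·-0.305 - (1)·-2.116) / (8.9) = 1.270
Iteration 3:
  x_1 = (-3 - (1)·-2.116 - (-0.3)·1.270) / (3.3) = -0.152
  x_2 = (-12 - (3.9)·-0.152 - (0.6)·1.270) / (5.5) = -2.213
  x_3 = (8 - (3.9)·-0.152 - (1)·-2.213) / (8.9) = 1.214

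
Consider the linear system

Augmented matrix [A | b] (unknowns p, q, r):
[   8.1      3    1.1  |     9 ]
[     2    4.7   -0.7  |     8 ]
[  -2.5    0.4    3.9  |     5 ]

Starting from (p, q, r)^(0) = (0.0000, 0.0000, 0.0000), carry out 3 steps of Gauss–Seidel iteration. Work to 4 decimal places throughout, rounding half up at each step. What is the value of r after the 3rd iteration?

Iteration 1:
  p = (9 - (3)·0.0000 - (1.1)·0.0000) / (8.1) = 1.1111
  q = (8 - (2)·1.1111 - (-0.7)·0.0000) / (4.7) = 1.2293
  r = (5 - (-2.5)·1.1111 - (0.4)·1.2293) / (3.9) = 1.8682
Iteration 2:
  p = (9 - (3)·1.2293 - (1.1)·1.8682) / (8.1) = 0.4021
  q = (8 - (2)·0.4021 - (-0.7)·1.8682) / (4.7) = 1.8093
  r = (5 - (-2.5)·0.4021 - (0.4)·1.8093) / (3.9) = 1.3542
Iteration 3:
  p = (9 - (3)·1.8093 - (1.1)·1.3542) / (8.1) = 0.2571
  q = (8 - (2)·0.2571 - (-0.7)·1.3542) / (4.7) = 1.7944
  r = (5 - (-2.5)·0.2571 - (0.4)·1.7944) / (3.9) = 1.2628

1.2628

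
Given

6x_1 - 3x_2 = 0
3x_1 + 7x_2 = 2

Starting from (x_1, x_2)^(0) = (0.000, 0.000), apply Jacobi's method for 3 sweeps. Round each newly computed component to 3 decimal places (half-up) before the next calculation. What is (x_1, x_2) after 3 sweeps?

(0.143, 0.224)

Iteration 1:
  x_1 = (0 - (-3)·0.000) / (6) = 0.000
  x_2 = (2 - (3)·0.000) / (7) = 0.286
Iteration 2:
  x_1 = (0 - (-3)·0.286) / (6) = 0.143
  x_2 = (2 - (3)·0.000) / (7) = 0.286
Iteration 3:
  x_1 = (0 - (-3)·0.286) / (6) = 0.143
  x_2 = (2 - (3)·0.143) / (7) = 0.224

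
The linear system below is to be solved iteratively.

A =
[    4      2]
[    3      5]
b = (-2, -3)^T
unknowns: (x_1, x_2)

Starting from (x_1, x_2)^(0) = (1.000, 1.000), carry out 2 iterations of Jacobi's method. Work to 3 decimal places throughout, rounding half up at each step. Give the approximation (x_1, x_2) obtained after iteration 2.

(0.100, 0.000)

Iteration 1:
  x_1 = (-2 - (2)·1.000) / (4) = -1.000
  x_2 = (-3 - (3)·1.000) / (5) = -1.200
Iteration 2:
  x_1 = (-2 - (2)·-1.200) / (4) = 0.100
  x_2 = (-3 - (3)·-1.000) / (5) = 0.000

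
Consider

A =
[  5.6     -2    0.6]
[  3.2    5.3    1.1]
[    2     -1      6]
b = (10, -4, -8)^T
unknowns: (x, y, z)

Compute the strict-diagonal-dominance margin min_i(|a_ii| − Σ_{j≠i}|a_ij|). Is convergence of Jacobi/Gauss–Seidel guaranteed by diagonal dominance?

1

row 1: |5.6| − (2+0.6) = 3
row 2: |5.3| − (3.2+1.1) = 1
row 3: |6| − (2+1) = 3
minimum over rows = 1 → strictly diagonally dominant (convergence guaranteed)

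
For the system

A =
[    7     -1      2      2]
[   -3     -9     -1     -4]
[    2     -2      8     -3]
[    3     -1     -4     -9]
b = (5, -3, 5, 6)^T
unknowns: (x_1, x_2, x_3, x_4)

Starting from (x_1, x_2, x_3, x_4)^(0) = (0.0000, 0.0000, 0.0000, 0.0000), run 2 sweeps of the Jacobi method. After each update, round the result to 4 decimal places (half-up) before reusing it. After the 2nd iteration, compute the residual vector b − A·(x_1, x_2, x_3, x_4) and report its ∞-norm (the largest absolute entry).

1.5711

Iteration 1:
  x_1 = (5 - (-1)·0.0000 - (2)·0.0000 - (2)·0.0000) / (7) = 0.7143
  x_2 = (-3 - (-3)·0.0000 - (-1)·0.0000 - (-4)·0.0000) / (-9) = 0.3333
  x_3 = (5 - (2)·0.0000 - (-2)·0.0000 - (-3)·0.0000) / (8) = 0.6250
  x_4 = (6 - (3)·0.0000 - (-1)·0.0000 - (-4)·0.0000) / (-9) = -0.6667
Iteration 2:
  x_1 = (5 - (-1)·0.3333 - (2)·0.6250 - (2)·-0.6667) / (7) = 0.7738
  x_2 = (-3 - (-3)·0.7143 - (-1)·0.6250 - (-4)·-0.6667) / (-9) = 0.3221
  x_3 = (5 - (2)·0.7143 - (-2)·0.3333 - (-3)·-0.6667) / (8) = 0.2797
  x_4 = (6 - (3)·0.7143 - (-1)·0.3333 - (-4)·0.6250) / (-9) = -0.7434
Residual b − A·x = (0.8329, -0.4736, -0.3712, -1.5711); ∞-norm = 1.5711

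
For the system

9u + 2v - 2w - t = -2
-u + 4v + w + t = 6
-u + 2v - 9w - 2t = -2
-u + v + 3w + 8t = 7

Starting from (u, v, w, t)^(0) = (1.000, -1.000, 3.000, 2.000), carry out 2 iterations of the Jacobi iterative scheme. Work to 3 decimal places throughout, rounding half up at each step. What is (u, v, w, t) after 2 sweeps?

(-0.457, 1.861, 0.235, 1.132)

Iteration 1:
  u = (-2 - (2)·-1.000 - (-2)·3.000 - (-1)·2.000) / (9) = 0.889
  v = (6 - (-1)·1.000 - (1)·3.000 - (1)·2.000) / (4) = 0.500
  w = (-2 - (-1)·1.000 - (2)·-1.000 - (-2)·2.000) / (-9) = -0.556
  t = (7 - (-1)·1.000 - (1)·-1.000 - (3)·3.000) / (8) = 0.000
Iteration 2:
  u = (-2 - (2)·0.500 - (-2)·-0.556 - (-1)·0.000) / (9) = -0.457
  v = (6 - (-1)·0.889 - (1)·-0.556 - (1)·0.000) / (4) = 1.861
  w = (-2 - (-1)·0.889 - (2)·0.500 - (-2)·0.000) / (-9) = 0.235
  t = (7 - (-1)·0.889 - (1)·0.500 - (3)·-0.556) / (8) = 1.132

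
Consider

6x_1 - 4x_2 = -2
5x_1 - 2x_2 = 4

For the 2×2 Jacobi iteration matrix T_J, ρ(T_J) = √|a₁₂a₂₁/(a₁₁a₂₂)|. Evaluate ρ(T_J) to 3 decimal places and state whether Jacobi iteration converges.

1.291

a₁₂a₂₁/(a₁₁a₂₂) = (-4)·(5) / ((6)·(-2)) = 1.666667
ρ = √|1.666667| = √1.666667 = 1.291
ρ > 1, so Jacobi diverges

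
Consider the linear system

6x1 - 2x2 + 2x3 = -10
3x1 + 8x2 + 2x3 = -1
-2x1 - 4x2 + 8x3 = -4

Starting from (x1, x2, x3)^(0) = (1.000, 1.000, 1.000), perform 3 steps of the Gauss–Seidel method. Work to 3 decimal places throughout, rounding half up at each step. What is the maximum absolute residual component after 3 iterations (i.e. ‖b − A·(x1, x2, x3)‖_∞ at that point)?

0.086

Iteration 1:
  x1 = (-10 - (-2)·1.000 - (2)·1.000) / (6) = -1.667
  x2 = (-1 - (3)·-1.667 - (2)·1.000) / (8) = 0.250
  x3 = (-4 - (-2)·-1.667 - (-4)·0.250) / (8) = -0.792
Iteration 2:
  x1 = (-10 - (-2)·0.250 - (2)·-0.792) / (6) = -1.319
  x2 = (-1 - (3)·-1.319 - (2)·-0.792) / (8) = 0.568
  x3 = (-4 - (-2)·-1.319 - (-4)·0.568) / (8) = -0.546
Iteration 3:
  x1 = (-10 - (-2)·0.568 - (2)·-0.546) / (6) = -1.295
  x2 = (-1 - (3)·-1.295 - (2)·-0.546) / (8) = 0.497
  x3 = (-4 - (-2)·-1.295 - (-4)·0.497) / (8) = -0.575
Residual b − A·x = (-0.086, 0.059, -0.002); ∞-norm = 0.086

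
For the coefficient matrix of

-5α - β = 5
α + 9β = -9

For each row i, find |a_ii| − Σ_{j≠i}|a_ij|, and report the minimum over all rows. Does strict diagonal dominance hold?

4

row 1: |-5| − (1) = 4
row 2: |9| − (1) = 8
minimum over rows = 4 → strictly diagonally dominant (convergence guaranteed)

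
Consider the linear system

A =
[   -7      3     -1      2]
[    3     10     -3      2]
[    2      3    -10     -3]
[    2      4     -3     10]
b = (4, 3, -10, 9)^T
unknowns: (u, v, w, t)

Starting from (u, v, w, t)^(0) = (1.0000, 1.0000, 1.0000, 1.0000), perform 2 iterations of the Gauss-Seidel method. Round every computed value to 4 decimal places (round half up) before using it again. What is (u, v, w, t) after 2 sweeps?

Iteration 1:
  u = (4 - (3)·1.0000 - (-1)·1.0000 - (2)·1.0000) / (-7) = 0.0000
  v = (3 - (3)·0.0000 - (-3)·1.0000 - (2)·1.0000) / (10) = 0.4000
  w = (-10 - (2)·0.0000 - (3)·0.4000 - (-3)·1.0000) / (-10) = 0.8200
  t = (9 - (2)·0.0000 - (4)·0.4000 - (-3)·0.8200) / (10) = 0.9860
Iteration 2:
  u = (4 - (3)·0.4000 - (-1)·0.8200 - (2)·0.9860) / (-7) = -0.2354
  v = (3 - (3)·-0.2354 - (-3)·0.8200 - (2)·0.9860) / (10) = 0.4194
  w = (-10 - (2)·-0.2354 - (3)·0.4194 - (-3)·0.9860) / (-10) = 0.7829
  t = (9 - (2)·-0.2354 - (4)·0.4194 - (-3)·0.7829) / (10) = 1.0142

(-0.2354, 0.4194, 0.7829, 1.0142)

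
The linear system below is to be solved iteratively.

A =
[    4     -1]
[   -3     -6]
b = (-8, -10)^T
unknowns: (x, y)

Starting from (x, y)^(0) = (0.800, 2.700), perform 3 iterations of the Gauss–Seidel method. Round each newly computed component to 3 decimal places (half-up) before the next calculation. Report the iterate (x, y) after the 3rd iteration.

Iteration 1:
  x = (-8 - (-1)·2.700) / (4) = -1.325
  y = (-10 - (-3)·-1.325) / (-6) = 2.329
Iteration 2:
  x = (-8 - (-1)·2.329) / (4) = -1.418
  y = (-10 - (-3)·-1.418) / (-6) = 2.376
Iteration 3:
  x = (-8 - (-1)·2.376) / (4) = -1.406
  y = (-10 - (-3)·-1.406) / (-6) = 2.370

(-1.406, 2.370)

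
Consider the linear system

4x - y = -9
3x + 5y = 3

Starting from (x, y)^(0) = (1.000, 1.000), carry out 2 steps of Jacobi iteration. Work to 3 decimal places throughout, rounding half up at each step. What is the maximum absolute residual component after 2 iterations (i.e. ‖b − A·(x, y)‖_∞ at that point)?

Iteration 1:
  x = (-9 - (-1)·1.000) / (4) = -2.000
  y = (3 - (3)·1.000) / (5) = 0.000
Iteration 2:
  x = (-9 - (-1)·0.000) / (4) = -2.250
  y = (3 - (3)·-2.000) / (5) = 1.800
Residual b − A·x = (1.800, 0.750); ∞-norm = 1.800

1.800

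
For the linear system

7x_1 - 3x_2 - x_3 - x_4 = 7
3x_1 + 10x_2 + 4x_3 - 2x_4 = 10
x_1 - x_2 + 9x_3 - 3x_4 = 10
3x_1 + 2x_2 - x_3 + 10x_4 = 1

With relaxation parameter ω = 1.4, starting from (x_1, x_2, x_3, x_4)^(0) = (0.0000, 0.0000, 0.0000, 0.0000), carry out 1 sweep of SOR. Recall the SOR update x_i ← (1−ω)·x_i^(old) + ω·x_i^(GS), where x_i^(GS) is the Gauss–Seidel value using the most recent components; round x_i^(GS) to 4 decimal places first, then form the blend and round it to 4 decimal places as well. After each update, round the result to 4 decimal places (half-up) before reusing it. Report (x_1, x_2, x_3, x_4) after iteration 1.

(1.4000, 0.8120, 1.4641, -0.4704)

Iteration 1:
  x_1: GS value = (7 - (-3)·0.0000 - (-1)·0.0000 - (-1)·0.0000) / (7) = 1.0000;  x_1 ← (1−ω)·0.0000 + ω·1.0000 = 1.4000
  x_2: GS value = (10 - (3)·1.4000 - (4)·0.0000 - (-2)·0.0000) / (10) = 0.5800;  x_2 ← (1−ω)·0.0000 + ω·0.5800 = 0.8120
  x_3: GS value = (10 - (1)·1.4000 - (-1)·0.8120 - (-3)·0.0000) / (9) = 1.0458;  x_3 ← (1−ω)·0.0000 + ω·1.0458 = 1.4641
  x_4: GS value = (1 - (3)·1.4000 - (2)·0.8120 - (-1)·1.4641) / (10) = -0.3360;  x_4 ← (1−ω)·0.0000 + ω·-0.3360 = -0.4704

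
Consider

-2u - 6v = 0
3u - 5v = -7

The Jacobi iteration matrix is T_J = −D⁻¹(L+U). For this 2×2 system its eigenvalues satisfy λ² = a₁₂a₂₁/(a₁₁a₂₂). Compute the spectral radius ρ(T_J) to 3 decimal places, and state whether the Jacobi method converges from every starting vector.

1.342

a₁₂a₂₁/(a₁₁a₂₂) = (-6)·(3) / ((-2)·(-5)) = -1.800000
ρ = √|-1.800000| = √1.800000 = 1.342
ρ > 1, so Jacobi diverges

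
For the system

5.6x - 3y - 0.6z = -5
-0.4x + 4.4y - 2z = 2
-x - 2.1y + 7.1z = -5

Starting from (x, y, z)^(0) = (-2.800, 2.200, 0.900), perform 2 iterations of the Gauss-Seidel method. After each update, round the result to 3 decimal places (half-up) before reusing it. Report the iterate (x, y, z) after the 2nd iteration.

(-0.453, 0.238, -0.698)

Iteration 1:
  x = (-5 - (-3)·2.200 - (-0.6)·0.900) / (5.6) = 0.382
  y = (2 - (-0.4)·0.382 - (-2)·0.900) / (4.4) = 0.898
  z = (-5 - (-1)·0.382 - (-2.1)·0.898) / (7.1) = -0.385
Iteration 2:
  x = (-5 - (-3)·0.898 - (-0.6)·-0.385) / (5.6) = -0.453
  y = (2 - (-0.4)·-0.453 - (-2)·-0.385) / (4.4) = 0.238
  z = (-5 - (-1)·-0.453 - (-2.1)·0.238) / (7.1) = -0.698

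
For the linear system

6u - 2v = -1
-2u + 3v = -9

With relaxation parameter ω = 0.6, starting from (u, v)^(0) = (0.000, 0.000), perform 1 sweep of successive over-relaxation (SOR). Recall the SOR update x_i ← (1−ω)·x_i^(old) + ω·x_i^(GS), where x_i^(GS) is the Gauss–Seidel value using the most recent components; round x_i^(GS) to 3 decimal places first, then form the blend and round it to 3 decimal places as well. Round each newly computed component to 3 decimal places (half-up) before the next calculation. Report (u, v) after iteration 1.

(-0.100, -1.840)

Iteration 1:
  u: GS value = (-1 - (-2)·0.000) / (6) = -0.167;  u ← (1−ω)·0.000 + ω·-0.167 = -0.100
  v: GS value = (-9 - (-2)·-0.100) / (3) = -3.067;  v ← (1−ω)·0.000 + ω·-3.067 = -1.840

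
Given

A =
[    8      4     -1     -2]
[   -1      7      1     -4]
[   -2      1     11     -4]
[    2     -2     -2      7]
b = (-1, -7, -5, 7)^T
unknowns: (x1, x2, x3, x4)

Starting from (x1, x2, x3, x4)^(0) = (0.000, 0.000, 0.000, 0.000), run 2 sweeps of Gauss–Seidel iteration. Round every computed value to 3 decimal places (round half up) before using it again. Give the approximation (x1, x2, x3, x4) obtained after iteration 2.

(0.495, -0.511, -0.087, 0.688)

Iteration 1:
  x1 = (-1 - (4)·0.000 - (-1)·0.000 - (-2)·0.000) / (8) = -0.125
  x2 = (-7 - (-1)·-0.125 - (1)·0.000 - (-4)·0.000) / (7) = -1.018
  x3 = (-5 - (-2)·-0.125 - (1)·-1.018 - (-4)·0.000) / (11) = -0.385
  x4 = (7 - (2)·-0.125 - (-2)·-1.018 - (-2)·-0.385) / (7) = 0.635
Iteration 2:
  x1 = (-1 - (4)·-1.018 - (-1)·-0.385 - (-2)·0.635) / (8) = 0.495
  x2 = (-7 - (-1)·0.495 - (1)·-0.385 - (-4)·0.635) / (7) = -0.511
  x3 = (-5 - (-2)·0.495 - (1)·-0.511 - (-4)·0.635) / (11) = -0.087
  x4 = (7 - (2)·0.495 - (-2)·-0.511 - (-2)·-0.087) / (7) = 0.688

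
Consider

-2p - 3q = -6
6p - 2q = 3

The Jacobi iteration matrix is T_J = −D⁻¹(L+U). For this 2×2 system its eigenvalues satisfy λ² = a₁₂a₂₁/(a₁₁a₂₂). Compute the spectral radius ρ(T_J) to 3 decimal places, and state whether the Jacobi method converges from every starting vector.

2.121

a₁₂a₂₁/(a₁₁a₂₂) = (-3)·(6) / ((-2)·(-2)) = -4.500000
ρ = √|-4.500000| = √4.500000 = 2.121
ρ > 1, so Jacobi diverges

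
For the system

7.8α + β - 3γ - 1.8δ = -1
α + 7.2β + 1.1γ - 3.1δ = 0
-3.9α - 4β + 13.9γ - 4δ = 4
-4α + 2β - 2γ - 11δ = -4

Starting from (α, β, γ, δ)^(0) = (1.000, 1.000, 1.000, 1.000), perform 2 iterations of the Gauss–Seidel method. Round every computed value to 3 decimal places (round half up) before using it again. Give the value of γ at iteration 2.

0.351

Iteration 1:
  α = (-1 - (1)·1.000 - (-3)·1.000 - (-1.8)·1.000) / (7.8) = 0.359
  β = (0 - (1)·0.359 - (1.1)·1.000 - (-3.1)·1.000) / (7.2) = 0.228
  γ = (4 - (-3.9)·0.359 - (-4)·0.228 - (-4)·1.000) / (13.9) = 0.742
  δ = (-4 - (-4)·0.359 - (2)·0.228 - (-2)·0.742) / (-11) = 0.140
Iteration 2:
  α = (-1 - (1)·0.228 - (-3)·0.742 - (-1.8)·0.140) / (7.8) = 0.160
  β = (0 - (1)·0.160 - (1.1)·0.742 - (-3.1)·0.140) / (7.2) = -0.075
  γ = (4 - (-3.9)·0.160 - (-4)·-0.075 - (-4)·0.140) / (13.9) = 0.351
  δ = (-4 - (-4)·0.160 - (2)·-0.075 - (-2)·0.351) / (-11) = 0.228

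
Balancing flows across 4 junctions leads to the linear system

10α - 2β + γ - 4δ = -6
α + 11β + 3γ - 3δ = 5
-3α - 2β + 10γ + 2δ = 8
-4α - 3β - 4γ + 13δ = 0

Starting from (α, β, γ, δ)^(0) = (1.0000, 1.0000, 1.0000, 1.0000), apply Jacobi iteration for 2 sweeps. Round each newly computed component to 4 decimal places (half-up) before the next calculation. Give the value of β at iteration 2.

Iteration 1:
  α = (-6 - (-2)·1.0000 - (1)·1.0000 - (-4)·1.0000) / (10) = -0.1000
  β = (5 - (1)·1.0000 - (3)·1.0000 - (-3)·1.0000) / (11) = 0.3636
  γ = (8 - (-3)·1.0000 - (-2)·1.0000 - (2)·1.0000) / (10) = 1.1000
  δ = (0 - (-4)·1.0000 - (-3)·1.0000 - (-4)·1.0000) / (13) = 0.8462
Iteration 2:
  α = (-6 - (-2)·0.3636 - (1)·1.1000 - (-4)·0.8462) / (10) = -0.2988
  β = (5 - (1)·-0.1000 - (3)·1.1000 - (-3)·0.8462) / (11) = 0.3944
  γ = (8 - (-3)·-0.1000 - (-2)·0.3636 - (2)·0.8462) / (10) = 0.6735
  δ = (0 - (-4)·-0.1000 - (-3)·0.3636 - (-4)·1.1000) / (13) = 0.3916

0.3944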